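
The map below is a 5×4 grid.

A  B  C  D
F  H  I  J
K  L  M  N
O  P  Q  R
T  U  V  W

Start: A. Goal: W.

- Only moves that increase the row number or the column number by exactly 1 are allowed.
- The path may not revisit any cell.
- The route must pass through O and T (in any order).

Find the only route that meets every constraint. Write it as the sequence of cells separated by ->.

Moves only go right or down, so the column and row indices never decrease.
Route from A: down 4 to T, right 3 to W — 7 moves in all.
Check: all required cells visited.

A -> F -> K -> O -> T -> U -> V -> W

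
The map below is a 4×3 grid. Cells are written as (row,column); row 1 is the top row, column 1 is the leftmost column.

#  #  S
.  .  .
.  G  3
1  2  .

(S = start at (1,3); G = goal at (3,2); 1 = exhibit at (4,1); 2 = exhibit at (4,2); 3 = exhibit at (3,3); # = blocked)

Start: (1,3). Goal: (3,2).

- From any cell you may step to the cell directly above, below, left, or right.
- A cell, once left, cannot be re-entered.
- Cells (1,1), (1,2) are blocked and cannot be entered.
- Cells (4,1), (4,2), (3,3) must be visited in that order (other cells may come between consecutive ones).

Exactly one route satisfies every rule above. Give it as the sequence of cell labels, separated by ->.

(1,3) -> (2,3) -> (2,2) -> (2,1) -> (3,1) -> (4,1) -> (4,2) -> (4,3) -> (3,3) -> (3,2)

The waypoints must appear in the order (4,1), (4,2), (3,3), with no cell reused.
Route from (1,3): down 1 to (2,3), left 2 to (2,1), down 2 to (4,1), right 2 to (4,3), up 1 to (3,3), left 1 to (3,2) — 9 moves in all.
Check: order respected (1 at step 5, 2 at step 6, 3 at step 8).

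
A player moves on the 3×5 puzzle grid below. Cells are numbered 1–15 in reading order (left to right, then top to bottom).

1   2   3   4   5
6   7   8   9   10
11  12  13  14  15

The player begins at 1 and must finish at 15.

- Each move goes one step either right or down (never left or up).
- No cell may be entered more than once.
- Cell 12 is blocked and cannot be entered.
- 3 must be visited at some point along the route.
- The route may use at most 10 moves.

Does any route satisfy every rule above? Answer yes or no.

yes

One route that works: 1 → 2 → 3 → 8 → 13 → 14 → 15.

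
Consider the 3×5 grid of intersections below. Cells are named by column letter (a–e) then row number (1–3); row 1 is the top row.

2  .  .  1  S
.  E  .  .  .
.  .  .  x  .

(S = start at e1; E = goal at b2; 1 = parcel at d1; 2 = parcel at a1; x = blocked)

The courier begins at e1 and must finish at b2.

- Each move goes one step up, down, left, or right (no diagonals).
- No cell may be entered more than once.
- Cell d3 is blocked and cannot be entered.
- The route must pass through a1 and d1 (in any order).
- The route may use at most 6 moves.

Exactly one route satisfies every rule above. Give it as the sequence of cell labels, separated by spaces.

Any route must reach a1 and d1 and still end at b2 within 6 moves, so the order of the required stops is forced.
Route from e1: left 4 to a1, down 1 to a2, right 1 to b2 — 6 moves in all.
Check: all required cells visited; 6 ≤ 6 moves.

e1 d1 c1 b1 a1 a2 b2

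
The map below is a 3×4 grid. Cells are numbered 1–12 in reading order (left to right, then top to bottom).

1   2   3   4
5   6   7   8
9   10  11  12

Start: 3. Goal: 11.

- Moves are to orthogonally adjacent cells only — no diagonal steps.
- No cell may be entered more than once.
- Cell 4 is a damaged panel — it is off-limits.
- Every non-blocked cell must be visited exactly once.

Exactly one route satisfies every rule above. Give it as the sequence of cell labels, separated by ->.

Need to visit all 11 open cells exactly once, starting at 3 and ending at 11.
Cell 9 has only two open neighbours (5 and 10), so the path must pass straight through it: one of those is the cell it's entered from and the other is where it exits.
Route from 3: 2× left (reaching 1), 2× down (reaching 9), right to 10, up to 6, 2× right (reaching 8), down to 12, left to 11 — 10 moves in all.
Check: all 11 open cells covered.

3 -> 2 -> 1 -> 5 -> 9 -> 10 -> 6 -> 7 -> 8 -> 12 -> 11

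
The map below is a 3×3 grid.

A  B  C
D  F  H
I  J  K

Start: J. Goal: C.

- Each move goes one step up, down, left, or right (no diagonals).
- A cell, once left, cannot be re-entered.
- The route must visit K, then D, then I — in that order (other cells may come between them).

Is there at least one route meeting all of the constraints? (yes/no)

Even ignoring the required order, no revisit-free route from J to C manages to pass through all of K, D, and I: branching out from J, every path either misses one of them or, having collected them, can no longer reach C without re-entering a cell.

no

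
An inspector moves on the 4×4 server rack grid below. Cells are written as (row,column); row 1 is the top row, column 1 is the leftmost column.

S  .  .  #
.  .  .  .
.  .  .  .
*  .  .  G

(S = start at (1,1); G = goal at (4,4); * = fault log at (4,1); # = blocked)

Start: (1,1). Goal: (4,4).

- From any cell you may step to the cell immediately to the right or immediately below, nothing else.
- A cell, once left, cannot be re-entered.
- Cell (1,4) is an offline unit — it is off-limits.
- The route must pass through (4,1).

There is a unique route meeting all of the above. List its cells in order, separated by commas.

(1,1), (2,1), (3,1), (4,1), (4,2), (4,3), (4,4)

Moves only go right or down, so the column and row indices never decrease.
Route from (1,1): down 3 to (4,1), right 3 to (4,4) — 6 moves in all.
Check: all required cells visited.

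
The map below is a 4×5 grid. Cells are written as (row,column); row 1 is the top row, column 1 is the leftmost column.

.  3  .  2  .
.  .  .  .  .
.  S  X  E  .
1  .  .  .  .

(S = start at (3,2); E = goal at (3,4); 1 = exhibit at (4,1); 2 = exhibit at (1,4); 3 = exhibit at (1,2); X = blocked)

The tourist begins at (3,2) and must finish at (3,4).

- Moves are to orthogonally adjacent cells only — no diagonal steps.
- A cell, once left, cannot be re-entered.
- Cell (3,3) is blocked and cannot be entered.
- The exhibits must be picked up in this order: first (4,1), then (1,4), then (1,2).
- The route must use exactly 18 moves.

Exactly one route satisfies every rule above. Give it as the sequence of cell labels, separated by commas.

The waypoints must appear in the order (4,1), (1,4), (1,2), with no cell reused.
Route from (3,2): left to (3,1), down to (4,1), 4× right (reaching (4,5)), 3× up (reaching (1,5)), 4× left (reaching (1,1)), down to (2,1), 3× right (reaching (2,4)), down to (3,4) — 18 moves in all.
Check: order respected (1 at step 2, 2 at step 10, 3 at step 12); 18 moves as required.

(3,2), (3,1), (4,1), (4,2), (4,3), (4,4), (4,5), (3,5), (2,5), (1,5), (1,4), (1,3), (1,2), (1,1), (2,1), (2,2), (2,3), (2,4), (3,4)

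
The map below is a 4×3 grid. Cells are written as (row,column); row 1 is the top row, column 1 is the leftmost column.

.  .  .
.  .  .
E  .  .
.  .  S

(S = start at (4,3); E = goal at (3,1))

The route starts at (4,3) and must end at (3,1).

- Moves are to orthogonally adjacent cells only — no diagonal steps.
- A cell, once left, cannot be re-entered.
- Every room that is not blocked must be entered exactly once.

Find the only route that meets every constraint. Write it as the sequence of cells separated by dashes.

(4,3) - (3,3) - (2,3) - (1,3) - (1,2) - (1,1) - (2,1) - (2,2) - (3,2) - (4,2) - (4,1) - (3,1)

Need to visit all 12 open cells exactly once, starting at (4,3) and ending at (3,1).
Cell (1,1) has only two open neighbours ((2,1) and (1,2)), so the path must pass straight through it: one of those is the cell it's entered from and the other is where it exits.
Route from (4,3): up 3 to (1,3), left 2 to (1,1), down 1 to (2,1), right 1 to (2,2), down 2 to (4,2), left 1 to (4,1), up 1 to (3,1) — 11 moves in all.
Check: all 12 open cells covered.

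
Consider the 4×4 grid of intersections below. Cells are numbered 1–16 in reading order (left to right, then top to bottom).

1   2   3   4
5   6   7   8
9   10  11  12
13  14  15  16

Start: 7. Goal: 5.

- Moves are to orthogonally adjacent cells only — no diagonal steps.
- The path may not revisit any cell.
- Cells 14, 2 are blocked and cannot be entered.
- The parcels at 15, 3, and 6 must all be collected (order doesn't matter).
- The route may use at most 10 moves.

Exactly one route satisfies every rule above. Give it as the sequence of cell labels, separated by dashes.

7 - 3 - 4 - 8 - 12 - 16 - 15 - 11 - 10 - 6 - 5

The budget equals the shortest possible length, so every move has to be on a shortest route through the required cells.
Route from 7: up 1 to 3, right 1 to 4, down 3 to 16, left 1 to 15, up 1 to 11, left 1 to 10, up 1 to 6, left 1 to 5 — 10 moves in all.
Check: all required cells visited; 10 ≤ 10 moves.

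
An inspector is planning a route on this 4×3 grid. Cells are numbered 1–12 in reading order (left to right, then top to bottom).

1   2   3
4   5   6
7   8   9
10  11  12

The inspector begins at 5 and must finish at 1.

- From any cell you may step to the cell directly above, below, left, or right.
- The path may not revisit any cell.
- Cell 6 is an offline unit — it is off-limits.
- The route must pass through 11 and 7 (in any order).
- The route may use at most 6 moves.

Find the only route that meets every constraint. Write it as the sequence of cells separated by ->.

5 -> 8 -> 11 -> 10 -> 7 -> 4 -> 1

The 6-move cap with required stops at 11, 7 leaves no slack for detours.
Route from 5: 2× down (reaching 11), left to 10, 3× up (reaching 1) — 6 moves in all.
Check: all required cells visited; 6 ≤ 6 moves.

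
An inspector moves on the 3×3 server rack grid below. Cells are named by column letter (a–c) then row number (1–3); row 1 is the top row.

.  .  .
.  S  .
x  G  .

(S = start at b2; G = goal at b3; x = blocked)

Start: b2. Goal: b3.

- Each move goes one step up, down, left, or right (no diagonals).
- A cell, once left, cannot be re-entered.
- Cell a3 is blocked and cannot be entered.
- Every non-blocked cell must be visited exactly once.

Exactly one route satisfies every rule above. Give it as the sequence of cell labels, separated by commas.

Need to visit all 8 open cells exactly once, starting at b2 and ending at b3.
Cell c1 has only two open neighbours (c2 and b1), so the path must pass straight through it: one of those is the cell it's entered from and the other is where it exits.
Route from b2: left to a2, up to a1, 2× right (reaching c1), 2× down (reaching c3), left to b3 — 7 moves in all.
Check: all 8 open cells covered.

b2, a2, a1, b1, c1, c2, c3, b3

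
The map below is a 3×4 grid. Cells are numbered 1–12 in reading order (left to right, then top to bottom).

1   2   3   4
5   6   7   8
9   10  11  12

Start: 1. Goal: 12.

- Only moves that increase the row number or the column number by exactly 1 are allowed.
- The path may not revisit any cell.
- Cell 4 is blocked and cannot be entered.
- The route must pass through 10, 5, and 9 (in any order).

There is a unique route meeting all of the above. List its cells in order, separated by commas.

1, 5, 9, 10, 11, 12

Moves only go right or down, so the column and row indices never decrease.
Route from 1: down 2 to 9, right 3 to 12 — 5 moves in all.
Check: all required cells visited.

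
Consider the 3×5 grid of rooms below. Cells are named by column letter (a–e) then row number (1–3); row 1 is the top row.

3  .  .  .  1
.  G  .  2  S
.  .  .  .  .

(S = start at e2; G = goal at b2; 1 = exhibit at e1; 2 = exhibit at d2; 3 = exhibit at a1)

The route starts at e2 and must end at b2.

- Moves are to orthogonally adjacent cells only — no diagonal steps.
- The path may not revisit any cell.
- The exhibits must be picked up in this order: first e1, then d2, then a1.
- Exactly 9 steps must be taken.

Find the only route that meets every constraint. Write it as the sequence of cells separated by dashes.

The waypoints must appear in the order e1, d2, a1, with no cell reused.
Route from e2: up to e1, left to d1, down to d2, left to c2, up to c1, 2× left (reaching a1), down to a2, right to b2 — 9 moves in all.
Check: order respected (1 at step 1, 2 at step 3, 3 at step 7); 9 moves as required.

e2 - e1 - d1 - d2 - c2 - c1 - b1 - a1 - a2 - b2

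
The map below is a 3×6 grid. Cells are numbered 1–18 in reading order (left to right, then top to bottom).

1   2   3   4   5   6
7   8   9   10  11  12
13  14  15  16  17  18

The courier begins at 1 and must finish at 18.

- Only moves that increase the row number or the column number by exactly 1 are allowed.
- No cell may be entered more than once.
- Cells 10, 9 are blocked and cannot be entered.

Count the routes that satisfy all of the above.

6

A right/down-only route from 1 to 18 makes exactly 2 down-moves and 5 right-moves in some order.
With no other constraints that would be C(7,2) = 21 routes.
Subtract routes through each blocked cell (inclusion–exclusion for overlaps): − through 9: 12 − through 10: 12 + through 9&10: 9 → 6.
That gives 6 routes.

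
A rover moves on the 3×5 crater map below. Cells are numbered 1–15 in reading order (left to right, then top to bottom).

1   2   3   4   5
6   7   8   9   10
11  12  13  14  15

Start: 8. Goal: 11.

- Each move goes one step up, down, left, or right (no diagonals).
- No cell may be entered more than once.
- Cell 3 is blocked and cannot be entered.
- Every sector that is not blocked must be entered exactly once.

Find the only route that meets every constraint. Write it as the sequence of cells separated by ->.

8 -> 9 -> 4 -> 5 -> 10 -> 15 -> 14 -> 13 -> 12 -> 7 -> 2 -> 1 -> 6 -> 11

Need to visit all 14 open cells exactly once, starting at 8 and ending at 11.
Route from 8: right 1 to 9, up 1 to 4, right 1 to 5, down 2 to 15, left 3 to 12, up 2 to 2, left 1 to 1, down 2 to 11 — 13 moves in all.
Check: all 14 open cells covered.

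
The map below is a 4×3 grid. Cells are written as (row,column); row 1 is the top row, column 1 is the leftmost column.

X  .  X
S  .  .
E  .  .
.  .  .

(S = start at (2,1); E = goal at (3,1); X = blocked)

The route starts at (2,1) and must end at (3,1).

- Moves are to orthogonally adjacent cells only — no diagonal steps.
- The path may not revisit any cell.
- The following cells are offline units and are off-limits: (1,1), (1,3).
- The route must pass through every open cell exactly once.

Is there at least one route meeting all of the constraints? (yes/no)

no

Cell (1,2) has only one open neighbour but is neither the start nor the goal, so a Hamiltonian route would have to both enter and leave it through the same neighbour — impossible without revisiting.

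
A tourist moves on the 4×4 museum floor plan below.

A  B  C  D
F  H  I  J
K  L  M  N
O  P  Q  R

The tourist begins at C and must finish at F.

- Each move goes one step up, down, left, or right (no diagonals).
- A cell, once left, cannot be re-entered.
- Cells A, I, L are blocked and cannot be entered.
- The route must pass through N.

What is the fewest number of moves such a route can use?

9

Any route passes through N somewhere between C and F. Summing Manhattan distances along the two legs (C → N → F) gives a lower bound of 3 + 4 = 7 moves.
That bound ignores the blocked cells. Measuring each leg by the fewest moves that actually steer around them (C→N: 3; N→F: 6) raises the lower bound to 9.
A route of 9 moves exists: C → D → J → N → R → Q → P → O → K → F.
Since 9 matches that lower bound, it is optimal.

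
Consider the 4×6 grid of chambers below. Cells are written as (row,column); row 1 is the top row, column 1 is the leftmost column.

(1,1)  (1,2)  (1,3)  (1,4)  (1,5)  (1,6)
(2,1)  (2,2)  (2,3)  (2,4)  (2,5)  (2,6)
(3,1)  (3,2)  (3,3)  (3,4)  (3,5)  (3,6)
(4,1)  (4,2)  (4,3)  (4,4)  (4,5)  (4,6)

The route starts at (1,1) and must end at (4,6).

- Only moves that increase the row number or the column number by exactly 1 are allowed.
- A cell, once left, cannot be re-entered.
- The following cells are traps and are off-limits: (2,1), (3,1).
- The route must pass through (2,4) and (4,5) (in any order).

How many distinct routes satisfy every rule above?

9

A right/down-only route from (1,1) to (4,6) makes exactly 3 down-moves and 5 right-moves in some order.
With no other constraints that would be C(8,3) = 56 routes.
A monotone route can only reach the required cells in the order (2,4), (4,5), so split there and multiply the segment counts (each segment already excludes blocked cells): (1,1)→(2,4): 3; (2,4)→(4,5): 3; (4,5)→(4,6): 1; product = 9.
That gives 9 routes.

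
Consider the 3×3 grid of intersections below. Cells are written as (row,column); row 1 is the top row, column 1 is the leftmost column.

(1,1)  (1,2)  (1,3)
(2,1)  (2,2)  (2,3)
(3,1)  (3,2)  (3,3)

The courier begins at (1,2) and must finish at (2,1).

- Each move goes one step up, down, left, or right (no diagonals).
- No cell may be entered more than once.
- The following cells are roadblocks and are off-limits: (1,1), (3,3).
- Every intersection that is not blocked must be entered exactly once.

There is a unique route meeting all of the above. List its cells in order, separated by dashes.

Need to visit all 7 open cells exactly once, starting at (1,2) and ending at (2,1).
Cell (3,1) has only two open neighbours ((2,1) and (3,2)), so the path must pass straight through it: one of those is the cell it's entered from and the other is where it exits.
Route from (1,2): right 1 to (1,3), down 1 to (2,3), left 1 to (2,2), down 1 to (3,2), left 1 to (3,1), up 1 to (2,1) — 6 moves in all.
Check: all 7 open cells covered.

(1,2) - (1,3) - (2,3) - (2,2) - (3,2) - (3,1) - (2,1)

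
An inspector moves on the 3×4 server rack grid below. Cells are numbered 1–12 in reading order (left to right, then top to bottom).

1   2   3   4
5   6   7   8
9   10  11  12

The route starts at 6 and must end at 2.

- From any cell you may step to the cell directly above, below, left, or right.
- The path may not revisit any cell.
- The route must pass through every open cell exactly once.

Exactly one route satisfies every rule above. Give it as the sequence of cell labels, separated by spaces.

Need to visit all 12 open cells exactly once, starting at 6 and ending at 2.
Cell 9 has only two open neighbours (5 and 10), so the path must pass straight through it: one of those is the cell it's entered from and the other is where it exits.
Route from 6: right to 7, up to 3, right to 4, 2× down (reaching 12), 3× left (reaching 9), 2× up (reaching 1), right to 2 — 11 moves in all.
Check: all 12 open cells covered.

6 7 3 4 8 12 11 10 9 5 1 2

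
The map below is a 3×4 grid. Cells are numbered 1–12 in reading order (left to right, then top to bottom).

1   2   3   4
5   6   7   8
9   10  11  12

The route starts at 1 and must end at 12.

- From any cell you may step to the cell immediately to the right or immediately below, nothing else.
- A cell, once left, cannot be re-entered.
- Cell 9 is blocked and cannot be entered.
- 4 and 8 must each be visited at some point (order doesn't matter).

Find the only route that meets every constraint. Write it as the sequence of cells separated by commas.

1, 2, 3, 4, 8, 12

Moves only go right or down, so the column and row indices never decrease.
Route from 1: right 3 to 4, down 2 to 12 — 5 moves in all.
Check: all required cells visited.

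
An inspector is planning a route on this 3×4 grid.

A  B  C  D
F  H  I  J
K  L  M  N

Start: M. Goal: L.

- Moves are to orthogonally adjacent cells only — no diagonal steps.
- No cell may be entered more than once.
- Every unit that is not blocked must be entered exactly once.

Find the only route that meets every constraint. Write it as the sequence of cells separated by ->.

Need to visit all 12 open cells exactly once, starting at M and ending at L.
Cell K has only two open neighbours (F and L), so the path must pass straight through it: one of those is the cell it's entered from and the other is where it exits.
Route from M: right to N, 2× up (reaching D), left to C, down to I, left to H, up to B, left to A, 2× down (reaching K), right to L — 11 moves in all.
Check: all 12 open cells covered.

M -> N -> J -> D -> C -> I -> H -> B -> A -> F -> K -> L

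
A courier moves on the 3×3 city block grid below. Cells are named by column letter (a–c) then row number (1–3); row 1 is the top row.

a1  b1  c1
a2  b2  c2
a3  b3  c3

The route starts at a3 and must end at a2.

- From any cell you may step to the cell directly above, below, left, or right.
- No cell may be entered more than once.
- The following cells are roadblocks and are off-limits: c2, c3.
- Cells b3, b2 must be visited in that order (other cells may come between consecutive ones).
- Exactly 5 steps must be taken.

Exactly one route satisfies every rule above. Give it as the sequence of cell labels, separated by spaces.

a3 b3 b2 b1 a1 a2

The waypoints must appear in the order b3, b2, with no cell reused.
Route from a3: right 1 to b3, up 2 to b1, left 1 to a1, down 1 to a2 — 5 moves in all.
Check: order respected (b3 at step 1, b2 at step 2); 5 moves as required.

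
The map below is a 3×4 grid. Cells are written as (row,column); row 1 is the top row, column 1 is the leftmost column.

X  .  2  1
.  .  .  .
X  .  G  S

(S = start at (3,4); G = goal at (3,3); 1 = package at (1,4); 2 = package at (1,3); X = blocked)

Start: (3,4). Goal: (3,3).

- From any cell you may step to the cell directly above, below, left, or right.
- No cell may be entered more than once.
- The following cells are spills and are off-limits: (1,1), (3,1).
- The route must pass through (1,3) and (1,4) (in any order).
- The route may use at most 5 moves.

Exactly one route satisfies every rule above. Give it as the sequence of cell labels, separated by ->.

Any route must reach (1,3) and (1,4) and still end at (3,3) within 5 moves, so the order of the required stops is forced.
Route from (3,4): up 2 to (1,4), left 1 to (1,3), down 2 to (3,3) — 5 moves in all.
Check: all required cells visited; 5 ≤ 5 moves.

(3,4) -> (2,4) -> (1,4) -> (1,3) -> (2,3) -> (3,3)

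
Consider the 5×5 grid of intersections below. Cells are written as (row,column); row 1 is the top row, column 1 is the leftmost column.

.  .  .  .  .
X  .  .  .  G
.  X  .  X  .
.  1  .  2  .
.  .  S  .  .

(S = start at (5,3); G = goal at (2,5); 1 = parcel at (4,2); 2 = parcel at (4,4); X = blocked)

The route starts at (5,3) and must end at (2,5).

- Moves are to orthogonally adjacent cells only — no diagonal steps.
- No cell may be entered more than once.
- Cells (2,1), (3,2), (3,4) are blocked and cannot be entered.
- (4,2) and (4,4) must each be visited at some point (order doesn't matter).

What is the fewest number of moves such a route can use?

7

Any route passes through (4,2) and (4,4) in some order between (5,3) and (2,5). Summing Manhattan distances along each leg and taking the cheapest ordering ((5,3) → (4,2) → (4,4) → (2,5)) gives a lower bound of 2 + 2 + 3 = 7 moves.
A route of 7 moves achieves this: (5,3) → (5,2) → (4,2) → (4,3) → (4,4) → (4,5) → (3,5) → (2,5).
Since 7 matches the lower bound, it is optimal.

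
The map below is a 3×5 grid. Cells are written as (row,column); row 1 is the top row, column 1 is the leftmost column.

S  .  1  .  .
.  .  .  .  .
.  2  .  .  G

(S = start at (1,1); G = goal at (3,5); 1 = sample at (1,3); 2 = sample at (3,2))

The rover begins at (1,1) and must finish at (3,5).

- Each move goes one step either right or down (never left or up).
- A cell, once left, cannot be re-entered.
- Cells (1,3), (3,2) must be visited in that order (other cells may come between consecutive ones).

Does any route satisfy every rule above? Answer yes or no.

no

(3,2) lies to the left of (1,3), so going from (1,3) to (3,2) would need a leftward move — but moves only go right/down, so (1,3) cannot be visited before (3,2).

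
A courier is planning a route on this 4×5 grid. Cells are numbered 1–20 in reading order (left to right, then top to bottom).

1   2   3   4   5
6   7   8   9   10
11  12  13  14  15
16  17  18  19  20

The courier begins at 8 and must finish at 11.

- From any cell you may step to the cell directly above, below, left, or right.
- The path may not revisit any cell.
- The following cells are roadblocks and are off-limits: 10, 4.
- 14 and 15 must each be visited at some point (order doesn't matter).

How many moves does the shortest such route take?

9

Any route passes through 14 and 15 in some order between 8 and 11. Summing Manhattan distances along each leg and taking the cheapest ordering (8 → 14 → 15 → 11) gives a lower bound of 2 + 1 + 4 = 7 moves.
The shortest route satisfying every rule uses 9 moves: 8 → 13 → 14 → 15 → 20 → 19 → 18 → 17 → 12 → 11.
The bound of 7 isn't tight here; checking systematically, no route of length 7 through 8 satisfies every constraint, so 9 is the minimum.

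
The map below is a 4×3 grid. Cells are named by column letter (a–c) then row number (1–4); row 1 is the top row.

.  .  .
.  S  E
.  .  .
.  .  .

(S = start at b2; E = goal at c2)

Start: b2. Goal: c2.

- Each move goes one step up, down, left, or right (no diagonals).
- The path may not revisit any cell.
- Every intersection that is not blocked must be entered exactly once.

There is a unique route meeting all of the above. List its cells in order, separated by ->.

Need to visit all 12 open cells exactly once, starting at b2 and ending at c2.
Cell c4 has only two open neighbours (c3 and b4), so the path must pass straight through it: one of those is the cell it's entered from and the other is where it exits.
Route from b2: down to b3, right to c3, down to c4, 2× left (reaching a4), 3× up (reaching a1), 2× right (reaching c1), down to c2 — 11 moves in all.
Check: all 12 open cells covered.

b2 -> b3 -> c3 -> c4 -> b4 -> a4 -> a3 -> a2 -> a1 -> b1 -> c1 -> c2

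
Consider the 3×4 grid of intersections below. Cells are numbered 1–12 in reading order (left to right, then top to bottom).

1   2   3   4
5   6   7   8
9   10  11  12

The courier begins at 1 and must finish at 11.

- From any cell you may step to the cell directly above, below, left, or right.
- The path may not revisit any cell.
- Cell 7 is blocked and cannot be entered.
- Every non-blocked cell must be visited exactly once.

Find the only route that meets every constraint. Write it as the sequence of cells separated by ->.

Need to visit all 11 open cells exactly once, starting at 1 and ending at 11.
Cell 8 has only two open neighbours (4 and 12), so the path must pass straight through it: one of those is the cell it's entered from and the other is where it exits.
Route from 1: down 2 to 9, right 1 to 10, up 2 to 2, right 2 to 4, down 2 to 12, left 1 to 11 — 10 moves in all.
Check: all 11 open cells covered.

1 -> 5 -> 9 -> 10 -> 6 -> 2 -> 3 -> 4 -> 8 -> 12 -> 11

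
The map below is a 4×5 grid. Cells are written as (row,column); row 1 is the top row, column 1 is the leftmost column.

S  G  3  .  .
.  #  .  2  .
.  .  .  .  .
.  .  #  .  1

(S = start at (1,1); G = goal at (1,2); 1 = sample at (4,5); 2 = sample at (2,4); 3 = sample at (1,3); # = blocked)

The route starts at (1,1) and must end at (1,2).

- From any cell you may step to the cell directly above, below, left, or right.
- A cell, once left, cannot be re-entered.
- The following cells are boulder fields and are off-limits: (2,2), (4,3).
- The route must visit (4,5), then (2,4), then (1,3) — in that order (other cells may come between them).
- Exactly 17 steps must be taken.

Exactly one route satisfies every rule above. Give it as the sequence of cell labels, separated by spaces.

The waypoints must appear in the order (4,5), (2,4), (1,3), with no cell reused.
Route from (1,1): 3× down (reaching (4,1)), right to (4,2), up to (3,2), 2× right (reaching (3,4)), down to (4,4), right to (4,5), 3× up (reaching (1,5)), left to (1,4), down to (2,4), left to (2,3), up to (1,3), left to (1,2) — 17 moves in all.
Check: order respected (1 at step 9, 2 at step 14, 3 at step 16); 17 moves as required.

(1,1) (2,1) (3,1) (4,1) (4,2) (3,2) (3,3) (3,4) (4,4) (4,5) (3,5) (2,5) (1,5) (1,4) (2,4) (2,3) (1,3) (1,2)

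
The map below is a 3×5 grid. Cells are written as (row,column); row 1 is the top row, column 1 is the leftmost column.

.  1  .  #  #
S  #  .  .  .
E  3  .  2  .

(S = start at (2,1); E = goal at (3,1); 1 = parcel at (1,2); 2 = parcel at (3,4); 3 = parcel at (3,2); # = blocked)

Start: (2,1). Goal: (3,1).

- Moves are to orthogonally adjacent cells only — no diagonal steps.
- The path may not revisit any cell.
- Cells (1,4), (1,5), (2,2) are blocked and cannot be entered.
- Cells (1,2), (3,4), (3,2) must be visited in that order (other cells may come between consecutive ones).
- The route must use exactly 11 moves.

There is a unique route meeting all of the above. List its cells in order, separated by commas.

The waypoints must appear in the order (1,2), (3,4), (3,2), with no cell reused.
Route from (2,1): up to (1,1), 2× right (reaching (1,3)), down to (2,3), 2× right (reaching (2,5)), down to (3,5), 4× left (reaching (3,1)) — 11 moves in all.
Check: order respected (1 at step 2, 2 at step 8, 3 at step 10); 11 moves as required.

(2,1), (1,1), (1,2), (1,3), (2,3), (2,4), (2,5), (3,5), (3,4), (3,3), (3,2), (3,1)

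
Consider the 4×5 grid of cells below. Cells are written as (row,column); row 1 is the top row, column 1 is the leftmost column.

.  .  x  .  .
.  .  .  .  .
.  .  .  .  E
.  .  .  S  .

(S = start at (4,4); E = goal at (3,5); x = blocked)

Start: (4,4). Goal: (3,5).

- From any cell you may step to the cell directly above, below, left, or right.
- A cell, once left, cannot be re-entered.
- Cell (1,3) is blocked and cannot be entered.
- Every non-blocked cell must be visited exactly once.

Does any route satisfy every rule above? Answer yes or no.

Colour the cells like a checkerboard: each orthogonal step flips colour, so a Hamiltonian route alternates colours. Here there are 9 cells of one colour and 10 of the other, with start on the same colour as the goal — the counts and endpoints can't be arranged into an alternating sequence of length 19, so no Hamiltonian route exists.

no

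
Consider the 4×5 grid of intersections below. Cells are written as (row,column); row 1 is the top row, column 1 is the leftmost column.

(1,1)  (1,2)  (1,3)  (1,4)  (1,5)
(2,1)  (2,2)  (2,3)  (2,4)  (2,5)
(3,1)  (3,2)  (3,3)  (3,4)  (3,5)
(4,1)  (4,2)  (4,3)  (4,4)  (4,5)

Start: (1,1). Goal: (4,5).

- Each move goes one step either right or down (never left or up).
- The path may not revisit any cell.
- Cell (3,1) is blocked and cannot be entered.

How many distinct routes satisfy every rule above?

30

A right/down-only route from (1,1) to (4,5) makes exactly 3 down-moves and 4 right-moves in some order.
With no other constraints that would be C(7,3) = 35 routes.
Subtract routes through each blocked cell (inclusion–exclusion for overlaps): − through (3,1): 5 → 30.
That gives 30 routes.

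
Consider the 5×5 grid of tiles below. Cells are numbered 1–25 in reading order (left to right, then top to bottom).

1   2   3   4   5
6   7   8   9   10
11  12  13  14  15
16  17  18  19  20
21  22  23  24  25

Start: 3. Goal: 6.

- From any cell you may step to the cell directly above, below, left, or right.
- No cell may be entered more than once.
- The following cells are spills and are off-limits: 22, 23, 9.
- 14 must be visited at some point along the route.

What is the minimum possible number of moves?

Any route passes through 14 somewhere between 3 and 6. Summing Manhattan distances along the two legs (3 → 14 → 6) gives a lower bound of 3 + 4 = 7 moves.
The shortest route satisfying every rule uses 9 moves: 3 → 8 → 13 → 14 → 19 → 18 → 17 → 12 → 7 → 6.
The no-revisit rule (legs can't share cells) pushes the minimum above the 7-move bound; an exhaustive check rules out every length from 7 to 8, leaving 9 as the minimum.

9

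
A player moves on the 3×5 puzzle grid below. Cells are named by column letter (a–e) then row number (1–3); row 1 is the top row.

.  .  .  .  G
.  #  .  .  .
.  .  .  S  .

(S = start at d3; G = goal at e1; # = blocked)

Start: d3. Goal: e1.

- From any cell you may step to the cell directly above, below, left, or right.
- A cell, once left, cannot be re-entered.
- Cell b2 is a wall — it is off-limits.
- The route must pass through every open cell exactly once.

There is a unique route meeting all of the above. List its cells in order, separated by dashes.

Need to visit all 14 open cells exactly once, starting at d3 and ending at e1.
Cell a2 has only two open neighbours (a1 and a3), so the path must pass straight through it: one of those is the cell it's entered from and the other is where it exits.
Route from d3: right 1 to e3, up 1 to e2, left 2 to c2, down 1 to c3, left 2 to a3, up 2 to a1, right 4 to e1 — 13 moves in all.
Check: all 14 open cells covered.

d3 - e3 - e2 - d2 - c2 - c3 - b3 - a3 - a2 - a1 - b1 - c1 - d1 - e1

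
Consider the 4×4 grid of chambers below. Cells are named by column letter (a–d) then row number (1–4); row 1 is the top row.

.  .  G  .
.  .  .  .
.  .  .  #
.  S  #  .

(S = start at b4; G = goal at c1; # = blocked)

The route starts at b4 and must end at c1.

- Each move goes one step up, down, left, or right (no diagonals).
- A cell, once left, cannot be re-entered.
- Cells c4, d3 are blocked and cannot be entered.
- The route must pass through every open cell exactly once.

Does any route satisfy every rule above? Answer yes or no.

Colour the cells like a checkerboard: each orthogonal step flips colour, so a Hamiltonian route alternates colours. Here there are 8 cells of one colour and 6 of the other, with start on the same colour as the goal — the counts and endpoints can't be arranged into an alternating sequence of length 14, so no Hamiltonian route exists.

no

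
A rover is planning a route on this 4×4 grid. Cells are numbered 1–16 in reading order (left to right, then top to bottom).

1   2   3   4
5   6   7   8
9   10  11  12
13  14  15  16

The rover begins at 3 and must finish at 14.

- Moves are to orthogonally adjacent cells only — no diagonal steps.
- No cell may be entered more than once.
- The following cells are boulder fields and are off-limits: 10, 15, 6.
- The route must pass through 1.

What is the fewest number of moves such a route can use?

6

Any route passes through 1 somewhere between 3 and 14. Summing Manhattan distances along the two legs (3 → 1 → 14) gives a lower bound of 2 + 4 = 6 moves.
A route of 6 moves achieves this: 3 → 2 → 1 → 5 → 9 → 13 → 14.
Since 6 matches the lower bound, it is optimal.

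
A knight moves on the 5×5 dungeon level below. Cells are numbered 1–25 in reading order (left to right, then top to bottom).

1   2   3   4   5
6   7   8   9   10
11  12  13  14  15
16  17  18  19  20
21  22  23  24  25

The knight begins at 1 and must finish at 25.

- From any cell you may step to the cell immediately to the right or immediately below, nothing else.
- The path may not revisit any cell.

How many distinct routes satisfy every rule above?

70

A right/down-only route from 1 to 25 makes exactly 4 down-moves and 4 right-moves in some order.
With no other constraints that would be C(8,4) = 70 routes.
That gives 70 routes.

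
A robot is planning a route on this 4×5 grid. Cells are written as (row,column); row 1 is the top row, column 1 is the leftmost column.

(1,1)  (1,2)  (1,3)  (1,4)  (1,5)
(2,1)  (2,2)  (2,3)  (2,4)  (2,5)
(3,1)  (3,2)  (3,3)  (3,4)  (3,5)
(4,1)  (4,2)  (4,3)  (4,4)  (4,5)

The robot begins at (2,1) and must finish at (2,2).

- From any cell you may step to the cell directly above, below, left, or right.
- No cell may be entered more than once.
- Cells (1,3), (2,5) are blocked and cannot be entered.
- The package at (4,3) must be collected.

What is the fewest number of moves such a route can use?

Any route passes through (4,3) somewhere between (2,1) and (2,2). Summing Manhattan distances along the two legs ((2,1) → (4,3) → (2,2)) gives a lower bound of 4 + 3 = 7 moves.
A route of 7 moves achieves this: (2,1) → (3,1) → (4,1) → (4,2) → (4,3) → (3,3) → (2,3) → (2,2).
Since 7 matches the lower bound, it is optimal.

7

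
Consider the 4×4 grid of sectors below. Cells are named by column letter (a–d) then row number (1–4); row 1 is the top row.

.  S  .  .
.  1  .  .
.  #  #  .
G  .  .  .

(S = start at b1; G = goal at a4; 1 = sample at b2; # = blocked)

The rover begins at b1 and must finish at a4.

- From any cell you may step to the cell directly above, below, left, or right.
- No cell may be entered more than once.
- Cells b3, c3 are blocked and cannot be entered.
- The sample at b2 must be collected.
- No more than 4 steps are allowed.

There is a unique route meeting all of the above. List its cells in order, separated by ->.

The 4-move cap with required stops at b2 leaves no slack for detours.
Route from b1: down 1 to b2, left 1 to a2, down 2 to a4 — 4 moves in all.
Check: all required cells visited; 4 ≤ 4 moves.

b1 -> b2 -> a2 -> a3 -> a4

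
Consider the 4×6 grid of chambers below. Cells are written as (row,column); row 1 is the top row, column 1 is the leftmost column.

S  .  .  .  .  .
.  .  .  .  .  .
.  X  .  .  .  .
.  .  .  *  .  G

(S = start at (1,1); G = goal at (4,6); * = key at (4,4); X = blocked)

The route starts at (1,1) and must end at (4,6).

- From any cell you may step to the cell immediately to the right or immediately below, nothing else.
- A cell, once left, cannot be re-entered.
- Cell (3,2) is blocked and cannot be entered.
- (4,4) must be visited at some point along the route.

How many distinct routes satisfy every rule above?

11

A right/down-only route from (1,1) to (4,6) makes exactly 3 down-moves and 5 right-moves in some order.
With no other constraints that would be C(8,3) = 56 routes.
Split at (4,4) and multiply the segment counts (each segment already excludes blocked cells): (1,1)→(4,4): 11; (4,4)→(4,6): 1; product = 11.
That gives 11 routes.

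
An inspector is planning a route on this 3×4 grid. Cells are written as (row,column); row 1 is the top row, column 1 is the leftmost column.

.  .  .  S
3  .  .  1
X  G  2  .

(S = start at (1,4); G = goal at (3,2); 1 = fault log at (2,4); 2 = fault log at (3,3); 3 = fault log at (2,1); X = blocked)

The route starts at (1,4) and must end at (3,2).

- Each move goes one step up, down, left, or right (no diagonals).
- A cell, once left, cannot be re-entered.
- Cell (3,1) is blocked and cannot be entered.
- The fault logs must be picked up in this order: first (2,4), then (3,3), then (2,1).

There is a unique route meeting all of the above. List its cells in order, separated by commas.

(1,4), (2,4), (3,4), (3,3), (2,3), (1,3), (1,2), (1,1), (2,1), (2,2), (3,2)

The waypoints must appear in the order (2,4), (3,3), (2,1), with no cell reused.
Route from (1,4): down 2 to (3,4), left 1 to (3,3), up 2 to (1,3), left 2 to (1,1), down 1 to (2,1), right 1 to (2,2), down 1 to (3,2) — 10 moves in all.
Check: order respected (1 at step 1, 2 at step 3, 3 at step 8).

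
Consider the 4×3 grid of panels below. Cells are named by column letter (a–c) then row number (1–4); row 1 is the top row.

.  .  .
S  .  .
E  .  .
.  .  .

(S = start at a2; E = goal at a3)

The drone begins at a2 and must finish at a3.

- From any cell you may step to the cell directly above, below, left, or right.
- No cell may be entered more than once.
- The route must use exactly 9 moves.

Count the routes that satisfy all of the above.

Need simple routes of exactly 9 moves from a2 to a3 (Manhattan distance 1, so 4 moves are spent on a detour and 4 undoing it).
Branch systematically from the start, pruning whenever the remaining move budget drops below the Manhattan distance to a3 or differs from it in parity. Grouping the completions by first move — via a1: 8; via b2: 3 (no valid completion starts via a3) — and summing: 8 + 3 = 11.
That gives 11 routes.

11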